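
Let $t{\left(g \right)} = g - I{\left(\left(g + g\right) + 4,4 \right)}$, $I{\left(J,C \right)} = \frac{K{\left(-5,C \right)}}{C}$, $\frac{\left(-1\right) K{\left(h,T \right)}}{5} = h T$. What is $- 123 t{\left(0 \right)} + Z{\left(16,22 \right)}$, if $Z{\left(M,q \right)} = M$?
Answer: $3091$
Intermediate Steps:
$K{\left(h,T \right)} = - 5 T h$ ($K{\left(h,T \right)} = - 5 h T = - 5 T h$)
$I{\left(J,C \right)} = 25$ ($I{\left(J,C \right)} = \frac{\left(-5\right) C \left(-5\right)}{C} = \frac{25 C}{C} = 25$)
$t{\left(g \right)} = -25 + g$ ($t{\left(g \right)} = g - 25 = -25 + g$)
$- 123 t{\left(0 \right)} + Z{\left(16,22 \right)} = - 123 \left(-25 + 0\right) + 16 = \left(-123\right) \left(-25\right) + 16 = 3075 + 16 = 3091$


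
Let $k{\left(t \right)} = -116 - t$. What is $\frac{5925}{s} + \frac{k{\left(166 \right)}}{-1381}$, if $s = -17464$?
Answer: $- \frac{3257577}{24117784} \approx -0.13507$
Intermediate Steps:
$\frac{5925}{s} + \frac{k{\left(166 \right)}}{-1381} = \frac{5925}{-17464} + \frac{-116 - 166}{-1381} = 5925 \left(- \frac{1}{17464}\right) + \left(-116 - 166\right) \left(- \frac{1}{1381}\right) = - \frac{5925}{17464} - - \frac{282}{1381} = - \frac{5925}{17464} + \frac{282}{1381} = - \frac{3257577}{24117784}$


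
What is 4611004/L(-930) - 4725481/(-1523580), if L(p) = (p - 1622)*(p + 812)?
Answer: 264007685023/14337649590 ≈ 18.414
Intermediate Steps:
L(p) = (-1622 + p)*(812 + p)
4611004/L(-930) - 4725481/(-1523580) = 4611004/(-1317064 + (-930)² - 810*(-930)) - 4725481/(-1523580) = 4611004/(-1317064 + 864900 + 753300) - 4725481*(-1/1523580) = 4611004/301136 + 4725481/1523580 = 4611004*(1/301136) + 4725481/1523580 = 1152751/75284 + 4725481/1523580 = 264007685023/14337649590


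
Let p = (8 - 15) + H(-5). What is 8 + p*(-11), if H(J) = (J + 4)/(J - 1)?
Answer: 499/6 ≈ 83.167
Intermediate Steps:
H(J) = (4 + J)/(-1 + J)
p = -41/6 (p = (8 - 15) + (4 - 5)/(-1 - 5) = -7 - 1/(-6) = -7 - ⅙*(-1) = -7 + ⅙ = -41/6 ≈ -6.8333)
8 + p*(-11) = 8 - 41/6*(-11) = 8 + 451/6 = 499/6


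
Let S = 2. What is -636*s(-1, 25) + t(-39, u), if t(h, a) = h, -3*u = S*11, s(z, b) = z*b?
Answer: 15861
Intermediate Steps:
s(z, b) = b*z
u = -22/3 (u = -2*11/3 = -1/3*22 = -22/3 ≈ -7.3333)
-636*s(-1, 25) + t(-39, u) = -15900*(-1) - 39 = -636*(-25) - 39 = 15900 - 39 = 15861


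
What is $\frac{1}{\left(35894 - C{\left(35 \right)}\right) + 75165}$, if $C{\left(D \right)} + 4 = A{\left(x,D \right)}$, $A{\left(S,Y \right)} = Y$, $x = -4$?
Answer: $\frac{1}{111028} \approx 9.0067 \cdot 10^{-6}$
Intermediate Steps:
$C{\left(D \right)} = -4 + D$
$\frac{1}{\left(35894 - C{\left(35 \right)}\right) + 75165} = \frac{1}{\left(35894 - \left(-4 + 35\right)\right) + 75165} = \frac{1}{\left(35894 - 31\right) + 75165} = \frac{1}{35863 + 75165} = \frac{1}{111028}$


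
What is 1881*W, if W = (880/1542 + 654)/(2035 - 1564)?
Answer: 105476866/40349 ≈ 2614.1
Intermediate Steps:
W = 504674/363141 (W = (880*(1/1542) + 654)/471 = (440/771 + 654)*(1/471) = (504674/771)*(1/471) = 504674/363141 ≈ 1.3897)
1881*W = 1881*(504674/363141) = 105476866/40349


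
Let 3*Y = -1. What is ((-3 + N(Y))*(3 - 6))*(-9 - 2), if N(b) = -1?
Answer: -132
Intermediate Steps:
Y = -⅓ (Y = (⅓)*(-1) = -⅓ ≈ -0.33333)
((-3 + N(Y))*(3 - 6))*(-9 - 2) = ((-3 - 1)*(3 - 6))*(-9 - 2) = -4*(-3)*(-11) = 12*(-11) = -132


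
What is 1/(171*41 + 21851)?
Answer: 1/28862 ≈ 3.4648e-5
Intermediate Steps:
1/(171*41 + 21851) = 1/(7011 + 21851) = 1/28862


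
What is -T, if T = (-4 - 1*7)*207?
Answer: 2277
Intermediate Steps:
T = -2277 (T = (-4 - 7)*207 = -11*207 = -2277)
-T = -1*(-2277) = 2277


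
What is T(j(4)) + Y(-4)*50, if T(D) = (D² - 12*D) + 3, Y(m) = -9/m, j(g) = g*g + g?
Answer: 551/2 ≈ 275.50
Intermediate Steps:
j(g) = g + g² (j(g) = g² + g = g + g²)
T(D) = 3 + D² - 12*D
T(j(4)) + Y(-4)*50 = (3 + (4*(1 + 4))² - 48*(1 + 4)) - 9/(-4)*50 = (3 + (4*5)² - 48*5) - 9*(-¼)*50 = (3 + 20² - 12*20) + (9/4)*50 = (3 + 400 - 240) + 225/2 = 163 + 225/2 = 551/2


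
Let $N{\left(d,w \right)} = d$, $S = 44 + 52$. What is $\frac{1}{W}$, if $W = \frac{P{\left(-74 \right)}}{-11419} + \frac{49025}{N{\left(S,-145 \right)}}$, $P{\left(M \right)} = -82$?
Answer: $\frac{1096224}{559824347} \approx 0.0019582$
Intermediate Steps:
$S = 96$
$W = \frac{559824347}{1096224}$ ($W = - \frac{82}{-11419} + \frac{49025}{96} = \left(-82\right) \left(- \frac{1}{11419}\right) + 49025 \cdot \frac{1}{96} = \frac{82}{11419} + \frac{49025}{96} = \frac{559824347}{1096224} \approx 510.68$)
$\frac{1}{W} = \frac{1}{\frac{559824347}{1096224}} = \frac{1096224}{559824347}$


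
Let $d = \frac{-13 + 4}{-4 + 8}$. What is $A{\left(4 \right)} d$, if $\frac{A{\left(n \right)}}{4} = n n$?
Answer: $-144$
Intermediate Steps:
$A{\left(n \right)} = 4 n^{2}$ ($A{\left(n \right)} = 4 n n = 4 n^{2}$)
$d = - \frac{9}{4} \approx -2.25$
$A{\left(4 \right)} d = 4 \cdot 4^{2} \left(- \frac{9}{4}\right) = 4 \cdot 16 \left(- \frac{9}{4}\right) = 64 \left(- \frac{9}{4}\right) = -144$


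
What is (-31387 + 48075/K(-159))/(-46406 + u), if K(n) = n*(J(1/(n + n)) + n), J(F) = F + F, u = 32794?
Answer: 793478059/344138584 ≈ 2.3057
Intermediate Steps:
J(F) = 2*F
K(n) = n*(n + 1/n) (K(n) = n*(2/(n + n) + n) = n*(2/((2*n)) + n) = n*(2*(1/(2*n)) + n) = n*(1/n + n) = n*(n + 1/n))
(-31387 + 48075/K(-159))/(-46406 + u) = (-31387 + 48075/(1 + (-159)**2))/(-46406 + 32794) = (-31387 + 48075/(1 + 25281))/(-13612) = (-31387 + 48075/25282)*(-1/13612) = -793478059/25282*(-1/13612) = 793478059/344138584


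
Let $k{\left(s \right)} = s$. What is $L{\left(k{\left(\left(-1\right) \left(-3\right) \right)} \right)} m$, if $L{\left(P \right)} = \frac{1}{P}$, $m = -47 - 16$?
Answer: $-21$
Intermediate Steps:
$m = -63$
$L{\left(k{\left(\left(-1\right) \left(-3\right) \right)} \right)} m = \frac{1}{\left(-1\right) \left(-3\right)} \left(-63\right) = \frac{1}{3} \left(-63\right) = -21$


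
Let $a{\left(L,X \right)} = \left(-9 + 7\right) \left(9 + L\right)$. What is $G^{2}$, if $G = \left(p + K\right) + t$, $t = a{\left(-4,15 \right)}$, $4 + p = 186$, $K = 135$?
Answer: $94249$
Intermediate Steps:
$a{\left(L,X \right)} = -18 - 2 L$ ($a{\left(L,X \right)} = - 2 \left(9 + L\right) = -18 - 2 L$)
$p = 182$ ($p = -4 + 186 = 182$)
$t = -10$ ($t = -18 - -8 = -18 + 8 = -10$)
$G = 307$ ($G = \left(182 + 135\right) - 10 = 317 - 10 = 307$)
$G^{2} = 307^{2} = 94249$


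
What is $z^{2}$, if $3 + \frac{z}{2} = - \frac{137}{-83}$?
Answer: $\frac{50176}{6889} \approx 7.2835$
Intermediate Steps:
$z = - \frac{224}{83}$ ($z = -6 + 2 \left(- \frac{137}{-83}\right) = -6 + 2 \left(\left(-137\right) \left(- \frac{1}{83}\right)\right) = -6 + 2 \cdot \frac{137}{83} = -6 + \frac{274}{83} = - \frac{224}{83} \approx -2.6988$)
$z^{2} = \left(- \frac{224}{83}\right)^{2} = \frac{50176}{6889}$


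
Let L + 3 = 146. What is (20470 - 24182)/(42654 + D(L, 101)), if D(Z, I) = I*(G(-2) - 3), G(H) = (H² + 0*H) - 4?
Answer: -3712/42351 ≈ -0.087649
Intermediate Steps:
L = 143 (L = -3 + 146 = 143)
G(H) = -4 + H² (G(H) = (H² + 0) - 4 = H² - 4 = -4 + H²)
D(Z, I) = -3*I (D(Z, I) = I*((-4 + (-2)²) - 3) = I*((-4 + 4) - 3) = I*(0 - 3) = I*(-3) = -3*I)
(20470 - 24182)/(42654 + D(L, 101)) = (20470 - 24182)/(42654 - 3*101) = -3712/(42654 - 303) = -3712/42351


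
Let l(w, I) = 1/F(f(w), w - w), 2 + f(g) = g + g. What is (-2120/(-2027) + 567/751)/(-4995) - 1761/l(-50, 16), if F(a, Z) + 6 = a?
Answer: 1446146493548191/7603773615 ≈ 1.9019e+5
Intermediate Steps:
f(g) = -2 + 2*g (f(g) = -2 + (g + g) = -2 + 2*g)
F(a, Z) = -6 + a
l(w, I) = 1/(-8 + 2*w) (l(w, I) = 1/(-6 + (-2 + 2*w)) = 1/(-8 + 2*w))
(-2120/(-2027) + 567/751)/(-4995) - 1761/l(-50, 16) = (-2120/(-2027) + 567/751)/(-4995) - 1761/(1/(2*(-4 - 50))) = (-2120*(-1/2027) + 567*(1/751))*(-1/4995) - 1761/((1/2)/(-54)) = (2120/2027 + 567/751)*(-1/4995) - 1761/((1/2)*(-1/54)) = (2741429/1522277)*(-1/4995) - 1761/(-1/108) = -2741429/7603773615 - 1761*(-108) = -2741429/7603773615 + 190188 = 1446146493548191/7603773615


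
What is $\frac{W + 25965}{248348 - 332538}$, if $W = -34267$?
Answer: $\frac{4151}{42095} \approx 0.09861$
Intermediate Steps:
$\frac{W + 25965}{248348 - 332538} = \frac{-34267 + 25965}{248348 - 332538} = - \frac{8302}{-84190} = \left(-8302\right) \left(- \frac{1}{84190}\right) = \frac{4151}{42095}$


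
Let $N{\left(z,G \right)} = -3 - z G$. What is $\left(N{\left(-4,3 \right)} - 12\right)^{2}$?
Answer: $9$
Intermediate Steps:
$N{\left(z,G \right)} = -3 - G z$
$\left(N{\left(-4,3 \right)} - 12\right)^{2} = \left(\left(-3 - 3 \left(-4\right)\right) - 12\right)^{2} = \left(\left(-3 + 12\right) - 12\right)^{2} = \left(9 - 12\right)^{2} = \left(-3\right)^{2} = 9$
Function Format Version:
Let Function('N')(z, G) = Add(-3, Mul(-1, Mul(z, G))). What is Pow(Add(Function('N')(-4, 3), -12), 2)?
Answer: 9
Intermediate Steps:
Function('N')(z, G) = Add(-3, Mul(-1, G, z)) (Function('N')(z, G) = Add(-3, Mul(-1, Mul(G, z))) = Add(-3, Mul(-1, G, z)))
Pow(Add(Function('N')(-4, 3), -12), 2) = Pow(Add(Add(-3, Mul(-1, 3, -4)), -12), 2) = Pow(Add(Add(-3, 12), -12), 2) = Pow(Add(9, -12), 2) = Pow(-3, 2) = 9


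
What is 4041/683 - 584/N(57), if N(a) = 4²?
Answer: -41777/1366 ≈ -30.583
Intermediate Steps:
N(a) = 16
4041/683 - 584/N(57) = 4041/683 - 584/16 = 4041*(1/683) - 584*1/16 = 4041/683 - 73/2 = -41777/1366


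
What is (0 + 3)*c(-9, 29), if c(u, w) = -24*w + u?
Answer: -2115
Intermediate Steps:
c(u, w) = u - 24*w
(0 + 3)*c(-9, 29) = (0 + 3)*(-9 - 24*29) = 3*(-9 - 696) = 3*(-705) = -2115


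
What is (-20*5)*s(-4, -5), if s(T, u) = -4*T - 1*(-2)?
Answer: -1800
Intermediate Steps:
s(T, u) = 2 - 4*T (s(T, u) = -4*T + 2 = 2 - 4*T)
(-20*5)*s(-4, -5) = (-20*5)*(2 - 4*(-4)) = -100*(2 + 16) = -100*18 = -1800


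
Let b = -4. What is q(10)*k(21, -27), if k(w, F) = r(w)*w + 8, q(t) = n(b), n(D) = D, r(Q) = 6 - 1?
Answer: -452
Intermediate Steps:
r(Q) = 5
q(t) = -4
k(w, F) = 8 + 5*w (k(w, F) = 5*w + 8 = 8 + 5*w)
q(10)*k(21, -27) = -4*(8 + 5*21) = -4*(8 + 105) = -4*113 = -452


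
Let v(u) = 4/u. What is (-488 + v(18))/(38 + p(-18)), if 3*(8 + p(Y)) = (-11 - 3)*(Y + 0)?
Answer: -2195/513 ≈ -4.2788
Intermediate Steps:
p(Y) = -8 - 14*Y/3 (p(Y) = -8 + ((-11 - 3)*(Y + 0))/3 = -8 + (-14*Y)/3 = -8 - 14*Y/3)
(-488 + v(18))/(38 + p(-18)) = (-488 + 4/18)/(38 + (-8 - 14/3*(-18))) = (-488 + 4*(1/18))/(38 + (-8 + 84)) = (-488 + 2/9)/(38 + 76) = -4390/9/114 = -4390/9*1/114 = -2195/513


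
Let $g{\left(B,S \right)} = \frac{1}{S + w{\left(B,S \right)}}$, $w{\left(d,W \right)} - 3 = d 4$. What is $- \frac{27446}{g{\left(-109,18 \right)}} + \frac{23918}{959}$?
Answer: $\frac{10923120228}{959} \approx 1.139 \cdot 10^{7}$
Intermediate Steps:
$w{\left(d,W \right)} = 3 + 4 d$ ($w{\left(d,W \right)} = 3 + d 4 = 3 + 4 d$)
$g{\left(B,S \right)} = \frac{1}{3 + S + 4 B}$ ($g{\left(B,S \right)} = \frac{1}{S + \left(3 + 4 B\right)} = \frac{1}{3 + S + 4 B}$)
$- \frac{27446}{g{\left(-109,18 \right)}} + \frac{23918}{959} = - \frac{27446}{\frac{1}{3 + 18 + 4 \left(-109\right)}} + \frac{23918}{959} = - \frac{27446}{\frac{1}{3 + 18 - 436}} + 23918 \cdot \frac{1}{959} = - \frac{27446}{\frac{1}{-415}} + \frac{23918}{959} = - \frac{27446}{- \frac{1}{415}} + \frac{23918}{959} = \left(-27446\right) \left(-415\right) + \frac{23918}{959} = 11390090 + \frac{23918}{959} = \frac{10923120228}{959}$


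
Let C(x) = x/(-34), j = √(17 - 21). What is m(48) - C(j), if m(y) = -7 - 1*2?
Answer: -9 + I/17 ≈ -9.0 + 0.058824*I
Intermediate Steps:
j = 2*I (j = √(-4) = 2*I ≈ 2.0*I)
C(x) = -x/34 (C(x) = x*(-1/34) = -x/34)
m(y) = -9 (m(y) = -7 - 2 = -9)
m(48) - C(j) = -9 - (-1)*2*I/34 = -9 - (-1)*I/17 = -9 + I/17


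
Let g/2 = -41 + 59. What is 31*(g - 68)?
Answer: -992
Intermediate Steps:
g = 36 (g = 2*(-41 + 59) = 2*18 = 36)
31*(g - 68) = 31*(36 - 68) = 31*(-32) = -992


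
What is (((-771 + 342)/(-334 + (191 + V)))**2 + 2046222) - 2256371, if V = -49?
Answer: -860749855/4096 ≈ -2.1014e+5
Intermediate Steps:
(((-771 + 342)/(-334 + (191 + V)))**2 + 2046222) - 2256371 = (((-771 + 342)/(-334 + (191 - 49)))**2 + 2046222) - 2256371 = ((-429/(-334 + 142))**2 + 2046222) - 2256371 = ((-429/(-192))**2 + 2046222) - 2256371 = ((-429*(-1/192))**2 + 2046222) - 2256371 = ((143/64)**2 + 2046222) - 2256371 = (20449/4096 + 2046222) - 2256371 = 8381345761/4096 - 2256371 = -860749855/4096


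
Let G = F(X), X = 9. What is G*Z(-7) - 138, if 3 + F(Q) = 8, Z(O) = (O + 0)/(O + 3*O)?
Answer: -547/4 ≈ -136.75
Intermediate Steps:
Z(O) = ¼ (Z(O) = O/((4*O)) = O*(1/(4*O)) = ¼)
F(Q) = 5 (F(Q) = -3 + 8 = 5)
G = 5
G*Z(-7) - 138 = 5*(¼) - 138 = 5/4 - 138 = -547/4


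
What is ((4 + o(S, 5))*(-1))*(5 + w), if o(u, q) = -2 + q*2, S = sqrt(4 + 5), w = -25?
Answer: 240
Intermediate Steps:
S = 3 (S = sqrt(9) = 3)
o(u, q) = -2 + 2*q
((4 + o(S, 5))*(-1))*(5 + w) = ((4 + (-2 + 2*5))*(-1))*(5 - 25) = ((4 + (-2 + 10))*(-1))*(-20) = ((4 + 8)*(-1))*(-20) = (12*(-1))*(-20) = -12*(-20) = 240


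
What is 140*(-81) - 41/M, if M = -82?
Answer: -22679/2 ≈ -11340.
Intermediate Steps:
140*(-81) - 41/M = 140*(-81) - 41/(-82) = -11340 - 41*(-1/82) = -11340 + ½ = -22679/2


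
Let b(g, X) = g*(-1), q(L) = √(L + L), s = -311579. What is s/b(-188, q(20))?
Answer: -311579/188 ≈ -1657.3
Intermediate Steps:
q(L) = √2*√L (q(L) = √(2*L) = √2*√L)
b(g, X) = -g
s/b(-188, q(20)) = -311579/((-1*(-188))) = -311579/188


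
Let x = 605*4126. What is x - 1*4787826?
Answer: -2291596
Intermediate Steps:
x = 2496230
x - 1*4787826 = 2496230 - 1*4787826 = 2496230 - 4787826 = -2291596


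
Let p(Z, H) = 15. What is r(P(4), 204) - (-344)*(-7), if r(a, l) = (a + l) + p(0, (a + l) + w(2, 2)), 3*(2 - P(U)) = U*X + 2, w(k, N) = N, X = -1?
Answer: -6559/3 ≈ -2186.3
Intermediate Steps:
P(U) = 4/3 + U/3 (P(U) = 2 - (U*(-1) + 2)/3 = 2 - (-U + 2)/3 = 2 - (2 - U)/3 = 2 + (-⅔ + U/3) = 4/3 + U/3)
r(a, l) = 15 + a + l (r(a, l) = (a + l) + 15 = 15 + a + l)
r(P(4), 204) - (-344)*(-7) = (15 + (4/3 + (⅓)*4) + 204) - (-344)*(-7) = (15 + (4/3 + 4/3) + 204) - 1*2408 = (15 + 8/3 + 204) - 2408 = 665/3 - 2408 = -6559/3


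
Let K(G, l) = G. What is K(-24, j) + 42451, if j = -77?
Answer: 42427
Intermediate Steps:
K(-24, j) + 42451 = -24 + 42451 = 42427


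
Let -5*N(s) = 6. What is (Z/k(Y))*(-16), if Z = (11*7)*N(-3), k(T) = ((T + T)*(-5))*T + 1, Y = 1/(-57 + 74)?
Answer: 712096/465 ≈ 1531.4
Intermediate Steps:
N(s) = -6/5 (N(s) = -⅕*6 = -6/5)
Y = 1/17 ≈ 0.058824
k(T) = 1 - 10*T² (k(T) = ((2*T)*(-5))*T + 1 = (-10*T)*T + 1 = -10*T² + 1 = 1 - 10*T²)
Z = -462/5 (Z = (11*7)*(-6/5) = 77*(-6/5) = -462/5 ≈ -92.400)
(Z/k(Y))*(-16) = -462/(5*(1 - 10*(1/17)²))*(-16) = -462/(5*(1 - 10*1/289))*(-16) = -462/(5*(1 - 10/289))*(-16) = -462/(5*279/289)*(-16) = -462/5*289/279*(-16) = -44506/465*(-16) = 712096/465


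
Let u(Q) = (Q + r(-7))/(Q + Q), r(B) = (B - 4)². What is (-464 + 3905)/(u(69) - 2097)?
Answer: -237429/144598 ≈ -1.6420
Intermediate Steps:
r(B) = (-4 + B)²
u(Q) = (121 + Q)/(2*Q) (u(Q) = (Q + (-4 - 7)²)/(Q + Q) = (Q + (-11)²)/((2*Q)) = (Q + 121)*(1/(2*Q)) = (121 + Q)*(1/(2*Q)) = (121 + Q)/(2*Q))
(-464 + 3905)/(u(69) - 2097) = (-464 + 3905)/((½)*(121 + 69)/69 - 2097) = 3441/((½)*(1/69)*190 - 2097) = 3441/(95/69 - 2097) = 3441/(-144598/69) = 3441*(-69/144598) = -237429/144598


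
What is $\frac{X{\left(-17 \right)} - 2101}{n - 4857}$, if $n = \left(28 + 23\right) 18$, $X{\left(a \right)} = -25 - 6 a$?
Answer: $\frac{2024}{3939} \approx 0.51384$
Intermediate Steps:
$n = 918$ ($n = 51 \cdot 18 = 918$)
$\frac{X{\left(-17 \right)} - 2101}{n - 4857} = \frac{\left(-25 - -102\right) - 2101}{918 - 4857} = \frac{\left(-25 + 102\right) - 2101}{-3939} = \left(77 - 2101\right) \left(- \frac{1}{3939}\right) = \left(-2024\right) \left(- \frac{1}{3939}\right) = \frac{2024}{3939}$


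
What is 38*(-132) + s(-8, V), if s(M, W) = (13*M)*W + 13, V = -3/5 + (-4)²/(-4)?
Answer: -22623/5 ≈ -4524.6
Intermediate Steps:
V = -23/5 (V = -3*⅕ + 16*(-¼) = -⅗ - 4 = -23/5 ≈ -4.6000)
s(M, W) = 13 + 13*M*W (s(M, W) = 13*M*W + 13 = 13 + 13*M*W)
38*(-132) + s(-8, V) = 38*(-132) + (13 + 13*(-8)*(-23/5)) = -5016 + (13 + 2392/5) = -5016 + 2457/5 = -22623/5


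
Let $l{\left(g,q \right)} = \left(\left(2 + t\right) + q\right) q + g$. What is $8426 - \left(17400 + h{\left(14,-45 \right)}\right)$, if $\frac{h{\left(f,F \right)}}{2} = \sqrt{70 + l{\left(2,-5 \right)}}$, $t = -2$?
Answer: $-8974 - 2 \sqrt{97} \approx -8993.7$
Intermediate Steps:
$l{\left(g,q \right)} = g + q^{2}$ ($l{\left(g,q \right)} = \left(\left(2 - 2\right) + q\right) q + g = \left(0 + q\right) q + g = q q + g = q^{2} + g = g + q^{2}$)
$h{\left(f,F \right)} = 2 \sqrt{97}$ ($h{\left(f,F \right)} = 2 \sqrt{70 + \left(2 + \left(-5\right)^{2}\right)} = 2 \sqrt{70 + \left(2 + 25\right)} = 2 \sqrt{70 + 27} = 2 \sqrt{97}$)
$8426 - \left(17400 + h{\left(14,-45 \right)}\right) = 8426 - \left(17400 + 2 \sqrt{97}\right) = -8974 - 2 \sqrt{97}$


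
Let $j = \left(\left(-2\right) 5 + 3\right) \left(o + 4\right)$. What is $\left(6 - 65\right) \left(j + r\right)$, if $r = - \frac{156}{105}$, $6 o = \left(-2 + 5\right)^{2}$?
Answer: $\frac{165141}{70} \approx 2359.2$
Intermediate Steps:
$o = \frac{3}{2}$ ($o = \frac{\left(-2 + 5\right)^{2}}{6} = \frac{3^{2}}{6} = \frac{1}{6} \cdot 9 = \frac{3}{2} \approx 1.5$)
$r = - \frac{52}{35}$ ($r = \left(-156\right) \frac{1}{105} = - \frac{52}{35} \approx -1.4857$)
$j = - \frac{77}{2}$ ($j = \left(\left(-2\right) 5 + 3\right) \left(\frac{3}{2} + 4\right) = \left(-10 + 3\right) \frac{11}{2} = \left(-7\right) \frac{11}{2} = - \frac{77}{2} \approx -38.5$)
$\left(6 - 65\right) \left(j + r\right) = \left(6 - 65\right) \left(- \frac{77}{2} - \frac{52}{35}\right) = \left(-59\right) \left(- \frac{2799}{70}\right) = \frac{165141}{70}$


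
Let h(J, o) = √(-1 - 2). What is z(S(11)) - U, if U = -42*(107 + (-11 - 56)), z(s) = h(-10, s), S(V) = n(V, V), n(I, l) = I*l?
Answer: 1680 + I*√3 ≈ 1680.0 + 1.732*I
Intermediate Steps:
S(V) = V² (S(V) = V*V = V²)
h(J, o) = I*√3 (h(J, o) = √(-3) = I*√3)
z(s) = I*√3
U = -1680 (U = -42*(107 - 67) = -42*40 = -1680)
z(S(11)) - U = I*√3 - 1*(-1680) = I*√3 + 1680 = 1680 + I*√3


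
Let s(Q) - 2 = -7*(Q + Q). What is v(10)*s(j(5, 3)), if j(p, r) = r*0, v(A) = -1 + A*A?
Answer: 198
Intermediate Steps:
v(A) = -1 + A**2
j(p, r) = 0
s(Q) = 2 - 14*Q (s(Q) = 2 - 7*(Q + Q) = 2 - 14*Q)
v(10)*s(j(5, 3)) = (-1 + 10**2)*(2 - 14*0) = (-1 + 100)*(2 + 0) = 99*2 = 198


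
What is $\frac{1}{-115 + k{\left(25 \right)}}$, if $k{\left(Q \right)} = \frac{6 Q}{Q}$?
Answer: $- \frac{1}{109} \approx -0.0091743$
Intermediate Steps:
$k{\left(Q \right)} = 6$
$\frac{1}{-115 + k{\left(25 \right)}} = \frac{1}{-115 + 6} = \frac{1}{-109} = - \frac{1}{109}$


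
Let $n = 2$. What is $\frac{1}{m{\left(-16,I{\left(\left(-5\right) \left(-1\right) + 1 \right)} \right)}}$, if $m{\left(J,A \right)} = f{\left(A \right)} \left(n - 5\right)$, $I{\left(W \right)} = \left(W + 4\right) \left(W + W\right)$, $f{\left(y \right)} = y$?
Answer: $- \frac{1}{360} \approx -0.0027778$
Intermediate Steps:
$I{\left(W \right)} = 2 W \left(4 + W\right)$ ($I{\left(W \right)} = \left(4 + W\right) 2 W = 2 W \left(4 + W\right)$)
$m{\left(J,A \right)} = - 3 A$ ($m{\left(J,A \right)} = A \left(2 - 5\right) = A \left(-3\right) = - 3 A$)
$\frac{1}{m{\left(-16,I{\left(\left(-5\right) \left(-1\right) + 1 \right)} \right)}} = \frac{1}{\left(-3\right) 2 \left(\left(-5\right) \left(-1\right) + 1\right) \left(4 + \left(\left(-5\right) \left(-1\right) + 1\right)\right)} = \frac{1}{\left(-3\right) 2 \left(5 + 1\right) \left(4 + \left(5 + 1\right)\right)} = \frac{1}{\left(-3\right) 2 \cdot 6 \left(4 + 6\right)} = \frac{1}{\left(-3\right) 2 \cdot 6 \cdot 10} = \frac{1}{\left(-3\right) 120} = \frac{1}{-360} = - \frac{1}{360}$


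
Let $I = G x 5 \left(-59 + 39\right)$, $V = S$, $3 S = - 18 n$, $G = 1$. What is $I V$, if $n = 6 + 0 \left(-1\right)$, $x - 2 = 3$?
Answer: $18000$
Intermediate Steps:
$x = 5$ ($x = 2 + 3 = 5$)
$n = 6$ ($n = 6 + 0 = 6$)
$S = -36$ ($S = \frac{\left(-18\right) 6}{3} = \frac{1}{3} \left(-108\right) = -36$)
$V = -36$
$I = -500$ ($I = 1 \cdot 5 \cdot 5 \left(-59 + 39\right) = 5 \cdot 5 \left(-20\right) = 25 \left(-20\right) = -500$)
$I V = \left(-500\right) \left(-36\right) = 18000$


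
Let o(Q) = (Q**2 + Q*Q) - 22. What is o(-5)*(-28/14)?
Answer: -56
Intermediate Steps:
o(Q) = -22 + 2*Q**2 (o(Q) = (Q**2 + Q**2) - 22 = 2*Q**2 - 22 = -22 + 2*Q**2)
o(-5)*(-28/14) = (-22 + 2*(-5)**2)*(-28/14) = (-22 + 2*25)*(-28*1/14) = (-22 + 50)*(-2) = 28*(-2) = -56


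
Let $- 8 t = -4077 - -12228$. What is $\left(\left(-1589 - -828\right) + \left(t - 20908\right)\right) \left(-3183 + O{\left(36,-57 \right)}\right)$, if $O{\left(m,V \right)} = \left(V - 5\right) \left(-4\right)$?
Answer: $\frac{532711305}{8} \approx 6.6589 \cdot 10^{7}$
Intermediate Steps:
$t = - \frac{8151}{8}$ ($t = - \frac{-4077 - -12228}{8} = - \frac{-4077 + 12228}{8} = \left(- \frac{1}{8}\right) 8151 = - \frac{8151}{8} \approx -1018.9$)
$O{\left(m,V \right)} = 20 - 4 V$ ($O{\left(m,V \right)} = \left(-5 + V\right) \left(-4\right) = 20 - 4 V$)
$\left(\left(-1589 - -828\right) + \left(t - 20908\right)\right) \left(-3183 + O{\left(36,-57 \right)}\right) = \left(\left(-1589 - -828\right) - \frac{175415}{8}\right) \left(-3183 + \left(20 - -228\right)\right) = \left(\left(-1589 + 828\right) - \frac{175415}{8}\right) \left(-3183 + \left(20 + 228\right)\right) = \left(-761 - \frac{175415}{8}\right) \left(-3183 + 248\right) = \left(- \frac{181503}{8}\right) \left(-2935\right) = \frac{532711305}{8}$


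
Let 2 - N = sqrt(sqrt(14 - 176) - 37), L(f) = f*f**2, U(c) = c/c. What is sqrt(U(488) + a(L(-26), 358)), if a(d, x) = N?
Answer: sqrt(3 - sqrt(-37 + 9*I*sqrt(2))) ≈ 2.0548 - 1.5013*I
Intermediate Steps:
U(c) = 1
L(f) = f**3
N = 2 - sqrt(-37 + 9*I*sqrt(2)) (N = 2 - sqrt(sqrt(14 - 176) - 37) = 2 - sqrt(sqrt(-162) - 37) = 2 - sqrt(9*I*sqrt(2) - 37) = 2 - sqrt(-37 + 9*I*sqrt(2)) ≈ 0.9685 - 6.1696*I)
a(d, x) = 2 - sqrt(-37 + 9*I*sqrt(2))
sqrt(U(488) + a(L(-26), 358)) = sqrt(1 + (2 - sqrt(-37 + 9*I*sqrt(2)))) = sqrt(3 - sqrt(-37 + 9*I*sqrt(2)))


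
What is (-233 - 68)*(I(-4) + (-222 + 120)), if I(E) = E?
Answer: 31906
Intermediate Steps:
(-233 - 68)*(I(-4) + (-222 + 120)) = (-233 - 68)*(-4 + (-222 + 120)) = -301*(-4 - 102) = -301*(-106) = 31906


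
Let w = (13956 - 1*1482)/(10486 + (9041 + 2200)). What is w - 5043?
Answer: -109556787/21727 ≈ -5042.4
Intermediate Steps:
w = 12474/21727 (w = (13956 - 1482)/(10486 + 11241) = 12474/21727 ≈ 0.57412)
w - 5043 = 12474/21727 - 5043 = -109556787/21727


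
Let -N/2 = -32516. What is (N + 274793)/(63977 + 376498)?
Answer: 4531/5873 ≈ 0.77150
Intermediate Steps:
N = 65032 (N = -2*(-32516) = 65032)
(N + 274793)/(63977 + 376498) = (65032 + 274793)/(63977 + 376498) = 339825/440475 = 339825*(1/440475) = 4531/5873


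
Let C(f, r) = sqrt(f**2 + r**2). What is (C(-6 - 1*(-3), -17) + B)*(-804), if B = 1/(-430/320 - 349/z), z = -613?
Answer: 15771264/15191 - 804*sqrt(298) ≈ -12841.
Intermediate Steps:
B = -19616/15191 (B = 1/(-430/320 - 349/(-613)) = 1/(-430*1/320 - 349*(-1/613)) = 1/(-43/32 + 349/613) = 1/(-15191/19616) = -19616/15191 ≈ -1.2913)
(C(-6 - 1*(-3), -17) + B)*(-804) = (sqrt((-6 - 1*(-3))**2 + (-17)**2) - 19616/15191)*(-804) = (sqrt((-6 + 3)**2 + 289) - 19616/15191)*(-804) = (sqrt((-3)**2 + 289) - 19616/15191)*(-804) = (sqrt(9 + 289) - 19616/15191)*(-804) = (sqrt(298) - 19616/15191)*(-804) = (-19616/15191 + sqrt(298))*(-804) = 15771264/15191 - 804*sqrt(298)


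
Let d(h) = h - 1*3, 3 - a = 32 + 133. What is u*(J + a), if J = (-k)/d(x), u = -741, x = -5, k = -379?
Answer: 1241175/8 ≈ 1.5515e+5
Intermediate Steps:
a = -162 (a = 3 - (32 + 133) = 3 - 1*165 = 3 - 165 = -162)
d(h) = -3 + h (d(h) = h - 3 = -3 + h)
J = -379/8 (J = (-1*(-379))/(-3 - 5) = 379/(-8) = 379*(-⅛) = -379/8 ≈ -47.375)
u*(J + a) = -741*(-379/8 - 162) = -741*(-1675/8) = 1241175/8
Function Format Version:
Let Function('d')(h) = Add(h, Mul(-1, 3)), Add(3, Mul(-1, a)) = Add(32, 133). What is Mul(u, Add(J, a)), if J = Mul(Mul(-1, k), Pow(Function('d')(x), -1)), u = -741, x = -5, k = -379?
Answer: Rational(1241175, 8) ≈ 1.5515e+5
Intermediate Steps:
a = -162 (a = Add(3, Mul(-1, Add(32, 133))) = Add(3, Mul(-1, 165)) = Add(3, -165) = -162)
Function('d')(h) = Add(-3, h) (Function('d')(h) = Add(h, -3) = Add(-3, h))
J = Rational(-379, 8) (J = Mul(Mul(-1, -379), Pow(Add(-3, -5), -1)) = Mul(379, Pow(-8, -1)) = Mul(379, Rational(-1, 8)) = Rational(-379, 8) ≈ -47.375)
Mul(u, Add(J, a)) = Mul(-741, Add(Rational(-379, 8), -162)) = Mul(-741, Rational(-1675, 8)) = Rational(1241175, 8)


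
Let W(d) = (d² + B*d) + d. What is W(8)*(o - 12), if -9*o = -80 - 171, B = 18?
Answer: 3432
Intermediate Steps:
o = 251/9 (o = -(-80 - 171)/9 = -⅑*(-251) = 251/9 ≈ 27.889)
W(d) = d² + 19*d (W(d) = (d² + 18*d) + d = d² + 19*d)
W(8)*(o - 12) = (8*(19 + 8))*(251/9 - 12) = (8*27)*(143/9) = 216*(143/9) = 3432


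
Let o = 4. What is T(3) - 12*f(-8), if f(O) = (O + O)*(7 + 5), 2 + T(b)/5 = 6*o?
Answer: 2414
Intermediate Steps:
T(b) = 110 (T(b) = -10 + 5*(6*4) = -10 + 5*24 = -10 + 120 = 110)
f(O) = 24*O (f(O) = (2*O)*12 = 24*O)
T(3) - 12*f(-8) = 110 - 288*(-8) = 110 - 12*(-192) = 110 + 2304 = 2414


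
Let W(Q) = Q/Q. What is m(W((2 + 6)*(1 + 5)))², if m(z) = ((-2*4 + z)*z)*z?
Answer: 49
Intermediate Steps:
W(Q) = 1
m(z) = z²*(-8 + z) (m(z) = ((-8 + z)*z)*z = (z*(-8 + z))*z = z²*(-8 + z))
m(W((2 + 6)*(1 + 5)))² = (1²*(-8 + 1))² = (1*(-7))² = (-7)² = 49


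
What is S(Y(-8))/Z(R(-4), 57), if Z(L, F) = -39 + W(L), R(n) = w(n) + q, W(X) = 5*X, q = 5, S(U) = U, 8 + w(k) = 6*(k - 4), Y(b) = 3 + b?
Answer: 5/294 ≈ 0.017007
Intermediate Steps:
w(k) = -32 + 6*k (w(k) = -8 + 6*(k - 4) = -8 + 6*(-4 + k) = -8 + (-24 + 6*k) = -32 + 6*k)
R(n) = -27 + 6*n (R(n) = (-32 + 6*n) + 5 = -27 + 6*n)
Z(L, F) = -39 + 5*L
S(Y(-8))/Z(R(-4), 57) = (3 - 8)/(-39 + 5*(-27 + 6*(-4))) = -5/(-39 + 5*(-27 - 24)) = -5/(-39 + 5*(-51)) = -5/(-39 - 255) = -5/(-294) = -5*(-1/294) = 5/294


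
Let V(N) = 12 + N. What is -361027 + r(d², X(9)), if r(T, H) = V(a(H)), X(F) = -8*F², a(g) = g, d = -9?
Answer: -361663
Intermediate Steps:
r(T, H) = 12 + H
-361027 + r(d², X(9)) = -361027 + (12 - 8*9²) = -361027 + (12 - 8*81) = -361027 + (12 - 648) = -361027 - 636 = -361663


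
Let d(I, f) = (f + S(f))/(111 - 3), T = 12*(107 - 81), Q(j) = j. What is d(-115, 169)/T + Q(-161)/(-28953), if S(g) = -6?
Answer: 1127155/108400032 ≈ 0.010398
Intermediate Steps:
T = 312 (T = 12*26 = 312)
d(I, f) = -1/18 + f/108 (d(I, f) = (f - 6)/(111 - 3) = (-6 + f)/108 = (-6 + f)*(1/108) = -1/18 + f/108)
d(-115, 169)/T + Q(-161)/(-28953) = (-1/18 + (1/108)*169)/312 - 161/(-28953) = (-1/18 + 169/108)*(1/312) - 161*(-1/28953) = (163/108)*(1/312) + 161/28953 = 163/33696 + 161/28953 = 1127155/108400032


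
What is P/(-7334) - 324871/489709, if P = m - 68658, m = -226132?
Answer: 70989356098/1795762903 ≈ 39.532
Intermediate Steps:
P = -294790 (P = -226132 - 68658 = -294790)
P/(-7334) - 324871/489709 = -294790/(-7334) - 324871/489709 = -294790*(-1/7334) - 324871*1/489709 = 147395/3667 - 324871/489709 = 70989356098/1795762903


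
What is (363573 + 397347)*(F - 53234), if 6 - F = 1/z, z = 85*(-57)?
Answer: -769542742456/19 ≈ -4.0502e+10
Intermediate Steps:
z = -4845
F = 29071/4845 (F = 6 - 1/(-4845) = 6 - 1*(-1/4845) = 6 + 1/4845 = 29071/4845 ≈ 6.0002)
(363573 + 397347)*(F - 53234) = (363573 + 397347)*(29071/4845 - 53234) = 760920*(-257889659/4845) = -769542742456/19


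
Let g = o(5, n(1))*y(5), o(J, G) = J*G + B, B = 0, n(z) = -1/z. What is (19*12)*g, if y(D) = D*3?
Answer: -17100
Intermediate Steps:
y(D) = 3*D
o(J, G) = G*J (o(J, G) = J*G + 0 = G*J + 0 = G*J)
g = -75 (g = (-1/1*5)*(3*5) = (-1*1*5)*15 = -1*5*15 = -5*15 = -75)
(19*12)*g = (19*12)*(-75) = 228*(-75) = -17100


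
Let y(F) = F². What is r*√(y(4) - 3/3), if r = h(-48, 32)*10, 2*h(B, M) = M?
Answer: 160*√15 ≈ 619.68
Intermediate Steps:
h(B, M) = M/2
r = 160 (r = ((½)*32)*10 = 16*10 = 160)
r*√(y(4) - 3/3) = 160*√(4² - 3/3) = 160*√(16 - 3*⅓) = 160*√(16 - 1) = 160*√15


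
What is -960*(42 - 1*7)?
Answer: -33600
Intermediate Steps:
-960*(42 - 1*7) = -960*(42 - 7) = -960*35 = -33600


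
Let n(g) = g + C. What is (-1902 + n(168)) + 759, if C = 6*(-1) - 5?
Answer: -986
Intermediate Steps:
C = -11 (C = -6 - 5 = -11)
n(g) = -11 + g (n(g) = g - 11 = -11 + g)
(-1902 + n(168)) + 759 = (-1902 + (-11 + 168)) + 759 = (-1902 + 157) + 759 = -1745 + 759 = -986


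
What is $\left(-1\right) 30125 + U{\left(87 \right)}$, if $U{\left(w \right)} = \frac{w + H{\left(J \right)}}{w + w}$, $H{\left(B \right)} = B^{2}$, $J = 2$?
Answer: $- \frac{5241659}{174} \approx -30124.0$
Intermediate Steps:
$U{\left(w \right)} = \frac{4 + w}{2 w}$ ($U{\left(w \right)} = \frac{w + 2^{2}}{w + w} = \frac{w + 4}{2 w} = \left(4 + w\right) \frac{1}{2 w} = \frac{4 + w}{2 w}$)
$\left(-1\right) 30125 + U{\left(87 \right)} = \left(-1\right) 30125 + \frac{4 + 87}{2 \cdot 87} = -30125 + \frac{1}{2} \cdot \frac{1}{87} \cdot 91 = -30125 + \frac{91}{174} = - \frac{5241659}{174}$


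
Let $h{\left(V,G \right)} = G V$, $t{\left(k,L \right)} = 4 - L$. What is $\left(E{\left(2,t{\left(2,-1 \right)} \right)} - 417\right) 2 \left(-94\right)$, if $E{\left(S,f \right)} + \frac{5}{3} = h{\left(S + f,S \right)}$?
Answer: $\frac{228232}{3} \approx 76077.0$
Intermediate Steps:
$E{\left(S,f \right)} = - \frac{5}{3} + S \left(S + f\right)$
$\left(E{\left(2,t{\left(2,-1 \right)} \right)} - 417\right) 2 \left(-94\right) = \left(\left(- \frac{5}{3} + 2 \left(2 + \left(4 - -1\right)\right)\right) - 417\right) 2 \left(-94\right) = \left(\left(- \frac{5}{3} + 2 \left(2 + \left(4 + 1\right)\right)\right) - 417\right) \left(-188\right) = \left(\left(- \frac{5}{3} + 2 \left(2 + 5\right)\right) - 417\right) \left(-188\right) = \left(\left(- \frac{5}{3} + 2 \cdot 7\right) - 417\right) \left(-188\right) = \left(\left(- \frac{5}{3} + 14\right) - 417\right) \left(-188\right) = \left(\frac{37}{3} - 417\right) \left(-188\right) = \left(- \frac{1214}{3}\right) \left(-188\right) = \frac{228232}{3}$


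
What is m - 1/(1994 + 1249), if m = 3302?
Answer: 10708385/3243 ≈ 3302.0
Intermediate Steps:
m - 1/(1994 + 1249) = 3302 - 1/(1994 + 1249) = 3302 - 1/3243 = 10708385/3243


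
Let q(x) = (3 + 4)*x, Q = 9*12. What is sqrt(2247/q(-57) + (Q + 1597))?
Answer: 4*sqrt(38342)/19 ≈ 41.223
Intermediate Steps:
Q = 108
q(x) = 7*x
sqrt(2247/q(-57) + (Q + 1597)) = sqrt(2247/((7*(-57))) + (108 + 1597)) = sqrt(2247/(-399) + 1705) = sqrt(2247*(-1/399) + 1705) = sqrt(-107/19 + 1705) = sqrt(32288/19) = 4*sqrt(38342)/19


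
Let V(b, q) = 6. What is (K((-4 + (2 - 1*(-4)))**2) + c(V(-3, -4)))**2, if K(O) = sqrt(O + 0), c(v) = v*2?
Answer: 196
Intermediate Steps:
c(v) = 2*v
K(O) = sqrt(O)
(K((-4 + (2 - 1*(-4)))**2) + c(V(-3, -4)))**2 = (sqrt((-4 + (2 - 1*(-4)))**2) + 2*6)**2 = (sqrt((-4 + (2 + 4))**2) + 12)**2 = (sqrt((-4 + 6)**2) + 12)**2 = (sqrt(2**2) + 12)**2 = (sqrt(4) + 12)**2 = (2 + 12)**2 = 14**2 = 196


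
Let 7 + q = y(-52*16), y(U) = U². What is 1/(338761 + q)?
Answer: 1/1030978 ≈ 9.6995e-7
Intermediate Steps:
q = 692217 (q = -7 + (-52*16)² = -7 + (-832)² = -7 + 692224 = 692217)
1/(338761 + q) = 1/(338761 + 692217) = 1/1030978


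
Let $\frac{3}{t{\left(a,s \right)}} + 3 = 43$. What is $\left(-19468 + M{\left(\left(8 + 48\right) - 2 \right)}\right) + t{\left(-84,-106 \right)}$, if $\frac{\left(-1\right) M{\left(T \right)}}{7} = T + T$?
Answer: $- \frac{808957}{40} \approx -20224.0$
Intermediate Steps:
$t{\left(a,s \right)} = \frac{3}{40}$ ($t{\left(a,s \right)} = \frac{3}{-3 + 43} = \frac{3}{40}$)
$M{\left(T \right)} = - 14 T$ ($M{\left(T \right)} = - 7 \left(T + T\right) = - 7 \cdot 2 T = - 14 T$)
$\left(-19468 + M{\left(\left(8 + 48\right) - 2 \right)}\right) + t{\left(-84,-106 \right)} = \left(-19468 - 14 \left(\left(8 + 48\right) - 2\right)\right) + \frac{3}{40} = \left(-19468 - 14 \left(56 - 2\right)\right) + \frac{3}{40} = \left(-19468 - 756\right) + \frac{3}{40} = -20224 + \frac{3}{40} = - \frac{808957}{40}$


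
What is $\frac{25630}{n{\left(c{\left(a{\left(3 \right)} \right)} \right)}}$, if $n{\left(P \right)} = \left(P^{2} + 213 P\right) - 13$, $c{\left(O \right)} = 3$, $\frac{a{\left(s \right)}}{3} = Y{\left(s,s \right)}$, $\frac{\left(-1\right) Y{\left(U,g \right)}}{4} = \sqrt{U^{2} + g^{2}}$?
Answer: $\frac{5126}{127} \approx 40.362$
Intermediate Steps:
$Y{\left(U,g \right)} = - 4 \sqrt{U^{2} + g^{2}}$
$a{\left(s \right)} = - 12 \sqrt{2} \sqrt{s^{2}}$ ($a{\left(s \right)} = 3 \left(- 4 \sqrt{s^{2} + s^{2}}\right) = 3 \left(- 4 \sqrt{2 s^{2}}\right) = 3 \left(- 4 \sqrt{2} \sqrt{s^{2}}\right) = - 12 \sqrt{2} \sqrt{s^{2}}$)
$n{\left(P \right)} = -13 + P^{2} + 213 P$
$\frac{25630}{n{\left(c{\left(a{\left(3 \right)} \right)} \right)}} = \frac{25630}{-13 + 3^{2} + 213 \cdot 3} = \frac{25630}{-13 + 9 + 639} = \frac{25630}{635} = 25630 \cdot \frac{1}{635} = \frac{5126}{127}$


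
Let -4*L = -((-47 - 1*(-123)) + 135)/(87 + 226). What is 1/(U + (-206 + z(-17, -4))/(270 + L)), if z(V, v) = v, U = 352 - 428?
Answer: -338251/25969996 ≈ -0.013025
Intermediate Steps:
U = -76
L = 211/1252 (L = -(-1)*((-47 - 1*(-123)) + 135)/(87 + 226)/4 = -(-1)*((-47 + 123) + 135)/313/4 = -(-1)*(76 + 135)*(1/313)/4 = -(-1)*211*(1/313)/4 = -(-1)*211/(4*313) = -¼*(-211/313) = 211/1252 ≈ 0.16853)
1/(U + (-206 + z(-17, -4))/(270 + L)) = 1/(-76 + (-206 - 4)/(270 + 211/1252)) = 1/(-76 - 210/338251/1252) = 1/(-76 - 210*1252/338251) = 1/(-76 - 262920/338251) = 1/(-25969996/338251) = -338251/25969996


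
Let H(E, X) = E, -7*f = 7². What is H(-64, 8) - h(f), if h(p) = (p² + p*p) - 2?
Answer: -160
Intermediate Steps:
f = -7 (f = -⅐*7² = -⅐*49 = -7)
h(p) = -2 + 2*p² (h(p) = (p² + p²) - 2 = 2*p² - 2 = -2 + 2*p²)
H(-64, 8) - h(f) = -64 - (-2 + 2*(-7)²) = -64 - (-2 + 2*49) = -64 - (-2 + 98) = -64 - 1*96 = -64 - 96 = -160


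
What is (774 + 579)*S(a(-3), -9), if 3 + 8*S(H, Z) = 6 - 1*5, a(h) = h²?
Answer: -1353/4 ≈ -338.25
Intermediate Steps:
S(H, Z) = -¼ (S(H, Z) = -3/8 + (6 - 1*5)/8 = -3/8 + (6 - 5)/8 = -3/8 + (⅛)*1 = -3/8 + ⅛ = -¼)
(774 + 579)*S(a(-3), -9) = (774 + 579)*(-¼) = 1353*(-¼) = -1353/4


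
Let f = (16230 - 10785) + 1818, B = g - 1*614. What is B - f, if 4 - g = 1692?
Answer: -9565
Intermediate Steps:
g = -1688 (g = 4 - 1*1692 = 4 - 1692 = -1688)
B = -2302 (B = -1688 - 1*614 = -1688 - 614 = -2302)
f = 7263 (f = 5445 + 1818 = 7263)
B - f = -2302 - 1*7263 = -2302 - 7263 = -9565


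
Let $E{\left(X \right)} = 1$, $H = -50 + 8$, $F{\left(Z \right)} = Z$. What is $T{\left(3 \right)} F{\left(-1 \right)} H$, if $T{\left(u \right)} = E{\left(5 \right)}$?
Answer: $42$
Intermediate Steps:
$H = -42$
$T{\left(u \right)} = 1$
$T{\left(3 \right)} F{\left(-1 \right)} H = 1 \left(-1\right) \left(-42\right) = \left(-1\right) \left(-42\right) = 42$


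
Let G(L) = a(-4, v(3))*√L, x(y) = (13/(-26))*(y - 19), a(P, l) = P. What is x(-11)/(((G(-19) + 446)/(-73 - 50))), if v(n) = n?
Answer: -82287/19922 - 369*I*√19/9961 ≈ -4.1305 - 0.16147*I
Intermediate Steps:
x(y) = 19/2 - y/2 (x(y) = (13*(-1/26))*(-19 + y) = -(-19 + y)/2 = 19/2 - y/2)
G(L) = -4*√L
x(-11)/(((G(-19) + 446)/(-73 - 50))) = (19/2 - ½*(-11))/(((-4*I*√19 + 446)/(-73 - 50))) = (19/2 + 11/2)/(((-4*I*√19 + 446)/(-123))) = 15/(((-4*I*√19 + 446)*(-1/123))) = 15/(((446 - 4*I*√19)*(-1/123))) = 15/(-446/123 + 4*I*√19/123)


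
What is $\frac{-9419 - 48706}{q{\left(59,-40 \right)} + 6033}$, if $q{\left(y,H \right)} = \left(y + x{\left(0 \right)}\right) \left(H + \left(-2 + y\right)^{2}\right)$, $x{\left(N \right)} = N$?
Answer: $- \frac{58125}{195364} \approx -0.29752$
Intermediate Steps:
$q{\left(y,H \right)} = y \left(H + \left(-2 + y\right)^{2}\right)$ ($q{\left(y,H \right)} = \left(y + 0\right) \left(H + \left(-2 + y\right)^{2}\right) = y \left(H + \left(-2 + y\right)^{2}\right)$)
$\frac{-9419 - 48706}{q{\left(59,-40 \right)} + 6033} = \frac{-9419 - 48706}{59 \left(-40 + \left(-2 + 59\right)^{2}\right) + 6033} = - \frac{58125}{59 \left(-40 + 57^{2}\right) + 6033} = - \frac{58125}{59 \left(-40 + 3249\right) + 6033} = - \frac{58125}{59 \cdot 3209 + 6033} = - \frac{58125}{189331 + 6033} = - \frac{58125}{195364}$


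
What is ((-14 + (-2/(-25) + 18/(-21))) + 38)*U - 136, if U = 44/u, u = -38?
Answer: -541608/3325 ≈ -162.89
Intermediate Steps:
U = -22/19 (U = 44/(-38) = 44*(-1/38) = -22/19 ≈ -1.1579)
((-14 + (-2/(-25) + 18/(-21))) + 38)*U - 136 = ((-14 + (-2/(-25) + 18/(-21))) + 38)*(-22/19) - 136 = ((-14 + (-2*(-1/25) + 18*(-1/21))) + 38)*(-22/19) - 136 = ((-14 + (2/25 - 6/7)) + 38)*(-22/19) - 136 = ((-14 - 136/175) + 38)*(-22/19) - 136 = (-2586/175 + 38)*(-22/19) - 136 = (4064/175)*(-22/19) - 136 = -89408/3325 - 136 = -541608/3325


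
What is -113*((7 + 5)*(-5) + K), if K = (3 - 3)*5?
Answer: 6780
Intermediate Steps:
K = 0 (K = 0*5 = 0)
-113*((7 + 5)*(-5) + K) = -113*((7 + 5)*(-5) + 0) = -113*(12*(-5) + 0) = -113*(-60 + 0) = -113*(-60) = 6780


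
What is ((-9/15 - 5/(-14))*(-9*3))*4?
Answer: 918/35 ≈ 26.229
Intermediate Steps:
((-9/15 - 5/(-14))*(-9*3))*4 = ((-9*1/15 - 5*(-1/14))*(-27))*4 = ((-⅗ + 5/14)*(-27))*4 = -17/70*(-27)*4 = (459/70)*4 = 918/35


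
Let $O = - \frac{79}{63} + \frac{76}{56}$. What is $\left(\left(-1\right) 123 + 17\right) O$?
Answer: $- \frac{689}{63} \approx -10.937$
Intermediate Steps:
$O = \frac{13}{126}$ ($O = \left(-79\right) \frac{1}{63} + 76 \cdot \frac{1}{56} = - \frac{79}{63} + \frac{19}{14} = \frac{13}{126} \approx 0.10317$)
$\left(\left(-1\right) 123 + 17\right) O = \left(\left(-1\right) 123 + 17\right) \frac{13}{126} = \left(-123 + 17\right) \frac{13}{126} = \left(-106\right) \frac{13}{126} = - \frac{689}{63}$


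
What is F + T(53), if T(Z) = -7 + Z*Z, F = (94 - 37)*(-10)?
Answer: 2232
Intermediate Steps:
F = -570 (F = 57*(-10) = -570)
T(Z) = -7 + Z²
F + T(53) = -570 + (-7 + 53²) = -570 + (-7 + 2809) = -570 + 2802 = 2232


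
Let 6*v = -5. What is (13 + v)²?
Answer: 5329/36 ≈ 148.03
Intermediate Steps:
v = -⅚ (v = (⅙)*(-5) = -⅚ ≈ -0.83333)
(13 + v)² = (13 - ⅚)² = (73/6)² = 5329/36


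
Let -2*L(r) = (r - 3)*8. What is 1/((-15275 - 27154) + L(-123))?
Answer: -1/41925 ≈ -2.3852e-5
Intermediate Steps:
L(r) = 12 - 4*r (L(r) = -(r - 3)*8/2 = -(-3 + r)*8/2 = -(-24 + 8*r)/2 = 12 - 4*r)
1/((-15275 - 27154) + L(-123)) = 1/((-15275 - 27154) + (12 - 4*(-123))) = 1/(-42429 + (12 + 492)) = 1/(-42429 + 504) = 1/(-41925) = -1/41925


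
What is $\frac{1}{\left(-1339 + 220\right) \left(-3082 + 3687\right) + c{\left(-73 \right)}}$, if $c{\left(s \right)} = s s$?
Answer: $- \frac{1}{671666} \approx -1.4888 \cdot 10^{-6}$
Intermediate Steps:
$c{\left(s \right)} = s^{2}$
$\frac{1}{\left(-1339 + 220\right) \left(-3082 + 3687\right) + c{\left(-73 \right)}} = \frac{1}{\left(-1339 + 220\right) \left(-3082 + 3687\right) + \left(-73\right)^{2}} = \frac{1}{\left(-1119\right) 605 + 5329} = \frac{1}{-676995 + 5329} = \frac{1}{-671666} = - \frac{1}{671666}$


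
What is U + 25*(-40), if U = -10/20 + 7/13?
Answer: -25999/26 ≈ -999.96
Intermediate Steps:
U = 1/26 (U = -10*1/20 + 7*(1/13) = -½ + 7/13 = 1/26 ≈ 0.038462)
U + 25*(-40) = 1/26 + 25*(-40) = 1/26 - 1000 = -25999/26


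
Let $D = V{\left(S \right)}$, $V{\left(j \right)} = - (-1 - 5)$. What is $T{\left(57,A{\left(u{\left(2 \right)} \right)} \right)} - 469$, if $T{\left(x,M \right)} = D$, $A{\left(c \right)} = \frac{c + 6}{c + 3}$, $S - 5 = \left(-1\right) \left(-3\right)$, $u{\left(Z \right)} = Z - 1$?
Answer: $-463$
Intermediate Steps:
$u{\left(Z \right)} = -1 + Z$ ($u{\left(Z \right)} = Z - 1 = -1 + Z$)
$S = 8$ ($S = 5 - -3 = 5 + 3 = 8$)
$V{\left(j \right)} = 6$ ($V{\left(j \right)} = \left(-1\right) \left(-6\right) = 6$)
$D = 6$
$A{\left(c \right)} = \frac{6 + c}{3 + c}$
$T{\left(x,M \right)} = 6$
$T{\left(57,A{\left(u{\left(2 \right)} \right)} \right)} - 469 = 6 - 469 = -463$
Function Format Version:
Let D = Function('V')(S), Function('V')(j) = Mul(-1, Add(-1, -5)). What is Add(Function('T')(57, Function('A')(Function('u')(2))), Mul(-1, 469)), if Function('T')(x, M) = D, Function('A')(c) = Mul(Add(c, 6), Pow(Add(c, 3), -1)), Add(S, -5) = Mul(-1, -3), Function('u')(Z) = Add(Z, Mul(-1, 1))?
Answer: -463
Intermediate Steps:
Function('u')(Z) = Add(-1, Z) (Function('u')(Z) = Add(Z, -1) = Add(-1, Z))
S = 8 (S = Add(5, Mul(-1, -3)) = Add(5, 3) = 8)
Function('V')(j) = 6 (Function('V')(j) = Mul(-1, -6) = 6)
D = 6
Function('A')(c) = Mul(Pow(Add(3, c), -1), Add(6, c)) (Function('A')(c) = Mul(Add(6, c), Pow(Add(3, c), -1)) = Mul(Pow(Add(3, c), -1), Add(6, c)))
Function('T')(x, M) = 6
Add(Function('T')(57, Function('A')(Function('u')(2))), Mul(-1, 469)) = Add(6, Mul(-1, 469)) = Add(6, -469) = -463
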